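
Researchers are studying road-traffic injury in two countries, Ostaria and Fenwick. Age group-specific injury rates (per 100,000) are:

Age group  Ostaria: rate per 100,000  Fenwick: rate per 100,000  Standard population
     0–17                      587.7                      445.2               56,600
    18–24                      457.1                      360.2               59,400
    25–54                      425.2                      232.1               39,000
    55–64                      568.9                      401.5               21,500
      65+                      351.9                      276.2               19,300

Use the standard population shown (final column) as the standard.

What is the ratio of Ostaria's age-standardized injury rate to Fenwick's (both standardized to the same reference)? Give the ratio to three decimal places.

Standard total = 195,800; weights = 0.2891, 0.3034, 0.1992, 0.1098, 0.0986.
Ostaria: 0.2891×587.7 + 0.3034×457.1 + 0.1992×425.2 + 0.1098×568.9 + 0.0986×351.9 = 490.4054 per 100,000.
Fenwick: 0.2891×445.2 + 0.3034×360.2 + 0.1992×232.1 + 0.1098×401.5 + 0.0986×276.2 = 355.5108 per 100,000.
Ratio = 490.4054 ÷ 355.5108 = 1.37944.

1.379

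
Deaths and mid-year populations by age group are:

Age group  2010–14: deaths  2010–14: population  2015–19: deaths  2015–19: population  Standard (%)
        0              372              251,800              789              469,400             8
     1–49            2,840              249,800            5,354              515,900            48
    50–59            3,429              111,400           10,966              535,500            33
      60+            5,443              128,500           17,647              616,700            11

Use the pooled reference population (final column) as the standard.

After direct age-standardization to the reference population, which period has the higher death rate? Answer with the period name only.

2010–14

Age-specific rates per 1,000 for 2010–14: 1.477, 11.369, 30.781, 42.358.
For 2015–19: 1.681, 10.378, 20.478, 28.615.
Standard weights: 0.08, 0.48, 0.33, 0.11.
2010–14: 0.0800×1.477 + 0.4800×11.369 + 0.3300×30.781 + 0.1100×42.358 = 20.3925 per 1,000.
2015–19: 0.0800×1.681 + 0.4800×10.378 + 0.3300×20.478 + 0.1100×28.615 = 15.0213 per 1,000.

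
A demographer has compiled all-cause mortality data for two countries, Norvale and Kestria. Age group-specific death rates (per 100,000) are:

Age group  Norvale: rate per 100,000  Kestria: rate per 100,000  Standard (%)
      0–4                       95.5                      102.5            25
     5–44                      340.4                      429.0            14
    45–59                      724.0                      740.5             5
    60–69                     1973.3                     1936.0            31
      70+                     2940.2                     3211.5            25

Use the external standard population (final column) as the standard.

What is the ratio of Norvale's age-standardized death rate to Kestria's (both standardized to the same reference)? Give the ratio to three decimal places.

Standard weights: 0.25, 0.14, 0.05, 0.31, 0.25.
Norvale: 0.2500×95.5 + 0.1400×340.4 + 0.0500×724.0 + 0.3100×1973.3 + 0.2500×2940.2 = 1454.5040 per 100,000.
Kestria: 0.2500×102.5 + 0.1400×429.0 + 0.0500×740.5 + 0.3100×1936.0 + 0.2500×3211.5 = 1525.7450 per 100,000.
Ratio = 1454.5040 ÷ 1525.7450 = 0.95331.

0.953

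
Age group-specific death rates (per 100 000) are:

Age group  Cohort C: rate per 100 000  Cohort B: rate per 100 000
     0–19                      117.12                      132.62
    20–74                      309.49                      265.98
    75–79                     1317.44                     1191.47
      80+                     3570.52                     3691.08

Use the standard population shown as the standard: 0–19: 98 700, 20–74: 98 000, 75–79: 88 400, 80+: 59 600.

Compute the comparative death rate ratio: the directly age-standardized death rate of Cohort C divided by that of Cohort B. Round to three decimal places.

Standard total = 344 700; weights = 0.2863, 0.2843, 0.2565, 0.1729.
Cohort C: 0.2863×117.12 + 0.2843×309.49 + 0.2565×1317.44 + 0.1729×3570.52 = 1076.7463 per 100 000.
Cohort B: 0.2863×132.62 + 0.2843×265.98 + 0.2565×1191.47 + 0.1729×3691.08 = 1057.3541 per 100 000.
Ratio = 1076.7463 ÷ 1057.3541 = 1.01834.

1.018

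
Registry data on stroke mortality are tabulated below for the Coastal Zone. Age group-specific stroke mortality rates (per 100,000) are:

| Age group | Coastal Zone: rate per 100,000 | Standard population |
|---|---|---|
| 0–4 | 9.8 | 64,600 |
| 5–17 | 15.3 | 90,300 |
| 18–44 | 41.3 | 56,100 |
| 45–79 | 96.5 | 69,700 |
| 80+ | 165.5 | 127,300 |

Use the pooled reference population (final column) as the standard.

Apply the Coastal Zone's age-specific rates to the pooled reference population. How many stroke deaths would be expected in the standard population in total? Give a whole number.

321

Expected stroke deaths = Σ (standard pop × age-specific rate ÷ 100,000)
= 64,600×9.8/100,000 + 90,300×15.3/100,000 + 56,100×41.3/100,000 + 69,700×96.5/100,000 + 127,300×165.5/100,000
= 6.33 + 13.82 + 23.17 + 67.26 + 210.68 = 321.26.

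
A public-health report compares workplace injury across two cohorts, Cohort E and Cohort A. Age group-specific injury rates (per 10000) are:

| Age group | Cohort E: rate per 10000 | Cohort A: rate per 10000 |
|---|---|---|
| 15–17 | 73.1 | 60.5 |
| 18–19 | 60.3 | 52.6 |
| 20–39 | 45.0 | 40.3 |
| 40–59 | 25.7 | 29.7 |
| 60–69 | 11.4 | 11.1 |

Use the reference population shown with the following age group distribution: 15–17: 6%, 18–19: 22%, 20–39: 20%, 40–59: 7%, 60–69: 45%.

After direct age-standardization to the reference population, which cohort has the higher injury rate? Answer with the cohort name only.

Cohort E

Standard weights: 0.06, 0.22, 0.20, 0.07, 0.45.
Cohort E: 0.0600×73.1 + 0.2200×60.3 + 0.2000×45.0 + 0.0700×25.7 + 0.4500×11.4 = 33.5810 per 10000.
Cohort A: 0.0600×60.5 + 0.2200×52.6 + 0.2000×40.3 + 0.0700×29.7 + 0.4500×11.1 = 30.3360 per 10000.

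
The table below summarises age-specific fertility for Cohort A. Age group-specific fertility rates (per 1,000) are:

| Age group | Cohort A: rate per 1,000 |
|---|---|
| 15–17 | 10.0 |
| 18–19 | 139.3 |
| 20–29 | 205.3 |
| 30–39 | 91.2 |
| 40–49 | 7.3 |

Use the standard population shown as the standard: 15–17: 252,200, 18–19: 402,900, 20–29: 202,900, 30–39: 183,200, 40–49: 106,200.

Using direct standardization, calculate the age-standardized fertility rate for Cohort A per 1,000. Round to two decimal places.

102.65

Standard total = 1,147,400; weights = 0.2198, 0.3511, 0.1768, 0.1597, 0.0926.
Standardized rate: 0.2198×10.0 + 0.3511×139.3 + 0.1768×205.3 + 0.1597×91.2 + 0.0926×7.3 = 102.6533 per 1,000.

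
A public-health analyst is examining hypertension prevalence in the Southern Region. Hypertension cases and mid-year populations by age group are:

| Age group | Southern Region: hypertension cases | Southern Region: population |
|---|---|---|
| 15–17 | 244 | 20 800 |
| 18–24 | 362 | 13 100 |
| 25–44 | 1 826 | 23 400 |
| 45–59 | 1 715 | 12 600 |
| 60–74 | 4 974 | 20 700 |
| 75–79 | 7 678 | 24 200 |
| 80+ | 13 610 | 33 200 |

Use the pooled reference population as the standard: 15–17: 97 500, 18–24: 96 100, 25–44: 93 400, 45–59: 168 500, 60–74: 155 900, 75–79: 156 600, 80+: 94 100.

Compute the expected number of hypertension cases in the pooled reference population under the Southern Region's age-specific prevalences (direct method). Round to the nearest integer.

159744

Age-specific rates per 1 000 for the Southern Region: 11.731, 27.634, 78.034, 136.111, 240.290, 317.273, 409.940.
Expected hypertension cases = Σ (standard pop × age-specific rate ÷ 1 000)
= 97 500×11.731/1 000 + 96 100×27.634/1 000 + 93 400×78.034/1 000 + 168 500×136.111/1 000 + 155 900×240.290/1 000 + 156 600×317.273/1 000 + 94 100×409.940/1 000
= 1143.75 + 2655.59 + 7288.39 + 22934.72 + 37461.19 + 49684.91 + 38575.33 = 159743.88.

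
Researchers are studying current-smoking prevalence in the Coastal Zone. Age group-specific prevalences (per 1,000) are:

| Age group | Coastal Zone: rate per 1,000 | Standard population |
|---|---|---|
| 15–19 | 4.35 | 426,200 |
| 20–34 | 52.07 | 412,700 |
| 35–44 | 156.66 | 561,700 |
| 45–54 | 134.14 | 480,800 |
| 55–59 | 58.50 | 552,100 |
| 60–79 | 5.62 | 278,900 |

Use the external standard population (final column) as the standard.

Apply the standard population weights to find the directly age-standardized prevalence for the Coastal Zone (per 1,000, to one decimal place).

77.3

Standard total = 2,712,400; weights = 0.1571, 0.1522, 0.2071, 0.1773, 0.2035, 0.1028.
Standardized rate: 0.1571×4.35 + 0.1522×52.07 + 0.2071×156.66 + 0.1773×134.14 + 0.2035×58.50 + 0.1028×5.62 = 77.3112 per 1,000.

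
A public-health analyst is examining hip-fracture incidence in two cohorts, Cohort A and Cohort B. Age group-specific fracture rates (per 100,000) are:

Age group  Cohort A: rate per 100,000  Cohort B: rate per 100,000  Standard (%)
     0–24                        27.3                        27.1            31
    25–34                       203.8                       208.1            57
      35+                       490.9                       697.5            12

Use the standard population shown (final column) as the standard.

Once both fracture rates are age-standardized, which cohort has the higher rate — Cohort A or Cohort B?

Cohort B

Standard weights: 0.31, 0.57, 0.12.
Cohort A: 0.3100×27.3 + 0.5700×203.8 + 0.1200×490.9 = 183.5370 per 100,000.
Cohort B: 0.3100×27.1 + 0.5700×208.1 + 0.1200×697.5 = 210.7180 per 100,000.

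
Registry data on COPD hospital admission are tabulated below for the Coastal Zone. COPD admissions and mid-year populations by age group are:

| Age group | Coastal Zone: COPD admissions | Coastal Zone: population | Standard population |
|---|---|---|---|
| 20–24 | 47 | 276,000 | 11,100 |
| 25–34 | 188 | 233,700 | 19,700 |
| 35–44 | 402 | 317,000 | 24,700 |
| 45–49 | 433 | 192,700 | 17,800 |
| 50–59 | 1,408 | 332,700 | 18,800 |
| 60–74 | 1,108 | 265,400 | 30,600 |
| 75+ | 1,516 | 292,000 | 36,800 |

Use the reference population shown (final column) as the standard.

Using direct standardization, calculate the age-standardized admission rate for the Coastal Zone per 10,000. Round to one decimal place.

Age-specific rates per 10,000 for the Coastal Zone: 1.70, 8.04, 12.68, 22.47, 42.32, 41.75, 51.92.
Standard total = 159,500; weights = 0.0696, 0.1235, 0.1549, 0.1116, 0.1179, 0.1918, 0.2307.
Standardized rate: 0.0696×1.70 + 0.1235×8.04 + 0.1549×12.68 + 0.1116×22.47 + 0.1179×42.32 + 0.1918×41.75 + 0.2307×51.92 = 30.5597 per 10,000.

30.6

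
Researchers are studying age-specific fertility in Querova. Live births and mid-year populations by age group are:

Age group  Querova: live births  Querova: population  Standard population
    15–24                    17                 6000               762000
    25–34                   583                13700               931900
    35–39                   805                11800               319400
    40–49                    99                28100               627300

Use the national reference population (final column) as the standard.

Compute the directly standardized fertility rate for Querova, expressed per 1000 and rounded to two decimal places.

Age-specific rates per 1000 for Querova: 2.833, 42.555, 68.220, 3.523.
Standard total = 2640600; weights = 0.2886, 0.3529, 0.1210, 0.2376.
Standardized rate: 0.2886×2.833 + 0.3529×42.555 + 0.1210×68.220 + 0.2376×3.523 = 24.9244 per 1000.

24.92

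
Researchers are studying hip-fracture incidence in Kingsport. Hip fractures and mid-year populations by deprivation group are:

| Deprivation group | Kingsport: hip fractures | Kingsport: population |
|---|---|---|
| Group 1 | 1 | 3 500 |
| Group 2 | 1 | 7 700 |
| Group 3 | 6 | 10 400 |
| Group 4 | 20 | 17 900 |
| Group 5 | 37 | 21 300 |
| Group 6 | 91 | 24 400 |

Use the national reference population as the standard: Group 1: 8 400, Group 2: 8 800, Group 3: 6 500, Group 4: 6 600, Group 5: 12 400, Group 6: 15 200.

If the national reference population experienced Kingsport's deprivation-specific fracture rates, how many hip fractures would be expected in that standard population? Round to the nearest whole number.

93

Deprivation-specific rates per 100 000 for Kingsport: 28.57, 12.99, 57.69, 111.73, 173.71, 372.95.
Expected hip fractures = Σ (standard pop × deprivation-specific rate ÷ 100 000)
= 8 400×28.57/100 000 + 8 800×12.99/100 000 + 6 500×57.69/100 000 + 6 600×111.73/100 000 + 12 400×173.71/100 000 + 15 200×372.95/100 000
= 2.40 + 1.14 + 3.75 + 7.37 + 21.54 + 56.69 = 92.90.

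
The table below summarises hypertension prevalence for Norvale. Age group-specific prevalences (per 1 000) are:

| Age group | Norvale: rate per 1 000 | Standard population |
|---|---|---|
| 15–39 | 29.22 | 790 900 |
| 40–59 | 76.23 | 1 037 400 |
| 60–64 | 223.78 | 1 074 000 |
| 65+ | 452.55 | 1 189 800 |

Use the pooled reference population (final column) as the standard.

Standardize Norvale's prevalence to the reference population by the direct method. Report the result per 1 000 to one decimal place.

Standard total = 4 092 100; weights = 0.1933, 0.2535, 0.2625, 0.2908.
Standardized rate: 0.1933×29.22 + 0.2535×76.23 + 0.2625×223.78 + 0.2908×452.55 = 215.2867 per 1 000.

215.3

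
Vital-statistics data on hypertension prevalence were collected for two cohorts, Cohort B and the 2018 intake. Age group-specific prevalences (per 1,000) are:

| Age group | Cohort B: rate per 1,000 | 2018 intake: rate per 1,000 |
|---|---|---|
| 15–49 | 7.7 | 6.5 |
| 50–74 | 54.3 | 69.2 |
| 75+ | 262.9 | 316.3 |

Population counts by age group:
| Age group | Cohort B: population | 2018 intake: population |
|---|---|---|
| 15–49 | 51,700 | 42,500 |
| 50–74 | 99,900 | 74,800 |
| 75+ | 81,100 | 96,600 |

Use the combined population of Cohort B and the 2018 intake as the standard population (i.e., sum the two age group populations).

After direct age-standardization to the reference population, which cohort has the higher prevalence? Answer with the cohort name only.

2018 intake

Combined standard total = 446,600; weights = 0.2109, 0.3912, 0.3979.
Cohort B: 0.2109×7.7 + 0.3912×54.3 + 0.3979×262.9 = 127.4717 per 1,000.
The 2018 intake: 0.2109×6.5 + 0.3912×69.2 + 0.3979×316.3 = 154.2948 per 1,000.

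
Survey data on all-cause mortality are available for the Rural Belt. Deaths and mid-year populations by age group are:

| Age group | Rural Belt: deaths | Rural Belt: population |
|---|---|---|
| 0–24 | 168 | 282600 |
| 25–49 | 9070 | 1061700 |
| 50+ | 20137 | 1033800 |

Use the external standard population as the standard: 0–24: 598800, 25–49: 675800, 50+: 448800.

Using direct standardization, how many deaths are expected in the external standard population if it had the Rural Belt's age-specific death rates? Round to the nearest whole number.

Age-specific rates per 100000 for the Rural Belt: 59.45, 854.29, 1947.86.
Expected deaths = Σ (standard pop × age-specific rate ÷ 100000)
= 598800×59.45/100000 + 675800×854.29/100000 + 448800×1947.86/100000
= 355.97 + 5773.29 + 8742.01 = 14871.27.

14871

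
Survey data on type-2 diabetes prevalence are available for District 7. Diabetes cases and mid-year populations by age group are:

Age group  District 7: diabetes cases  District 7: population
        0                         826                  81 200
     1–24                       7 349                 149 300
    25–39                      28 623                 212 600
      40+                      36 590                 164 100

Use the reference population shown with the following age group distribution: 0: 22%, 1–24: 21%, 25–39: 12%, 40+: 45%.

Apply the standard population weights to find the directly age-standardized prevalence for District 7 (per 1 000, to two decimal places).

129.07

Age-specific rates per 1 000 for District 7: 10.172, 49.223, 134.633, 222.974.
Standard weights: 0.22, 0.21, 0.12, 0.45.
Standardized rate: 0.2200×10.172 + 0.2100×49.223 + 0.1200×134.633 + 0.4500×222.974 = 129.0690 per 1 000.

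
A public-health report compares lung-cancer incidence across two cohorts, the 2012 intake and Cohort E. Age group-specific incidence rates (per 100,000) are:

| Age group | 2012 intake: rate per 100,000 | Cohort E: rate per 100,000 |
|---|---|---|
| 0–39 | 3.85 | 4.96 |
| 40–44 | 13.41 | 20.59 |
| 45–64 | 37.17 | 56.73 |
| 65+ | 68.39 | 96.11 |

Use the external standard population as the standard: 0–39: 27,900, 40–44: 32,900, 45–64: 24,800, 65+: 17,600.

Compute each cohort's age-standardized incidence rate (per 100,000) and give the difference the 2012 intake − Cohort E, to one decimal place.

-12.0

Standard total = 103,200; weights = 0.2703, 0.3188, 0.2403, 0.1705.
The 2012 intake: 0.2703×3.85 + 0.3188×13.41 + 0.2403×37.17 + 0.1705×68.39 = 25.9117 per 100,000.
Cohort E: 0.2703×4.96 + 0.3188×20.59 + 0.2403×56.73 + 0.1705×96.11 = 37.9286 per 100,000.
Difference = 25.9117 − 37.9286 = -12.0170.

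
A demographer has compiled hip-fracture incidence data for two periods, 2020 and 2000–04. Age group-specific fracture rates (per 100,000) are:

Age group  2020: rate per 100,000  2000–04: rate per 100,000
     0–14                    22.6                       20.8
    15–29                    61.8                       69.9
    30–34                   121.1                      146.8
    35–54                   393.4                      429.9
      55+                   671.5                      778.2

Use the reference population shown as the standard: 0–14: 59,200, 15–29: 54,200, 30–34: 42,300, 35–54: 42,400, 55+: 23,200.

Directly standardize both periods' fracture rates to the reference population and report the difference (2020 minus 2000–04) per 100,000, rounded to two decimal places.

Standard total = 221,300; weights = 0.2675, 0.2449, 0.1911, 0.1916, 0.1048.
2020: 0.2675×22.6 + 0.2449×61.8 + 0.1911×121.1 + 0.1916×393.4 + 0.1048×671.5 = 190.0993 per 100,000.
2000–04: 0.2675×20.8 + 0.2449×69.9 + 0.1911×146.8 + 0.1916×429.9 + 0.1048×778.2 = 214.6931 per 100,000.
Difference = 190.0993 − 214.6931 = -24.5938.

-24.59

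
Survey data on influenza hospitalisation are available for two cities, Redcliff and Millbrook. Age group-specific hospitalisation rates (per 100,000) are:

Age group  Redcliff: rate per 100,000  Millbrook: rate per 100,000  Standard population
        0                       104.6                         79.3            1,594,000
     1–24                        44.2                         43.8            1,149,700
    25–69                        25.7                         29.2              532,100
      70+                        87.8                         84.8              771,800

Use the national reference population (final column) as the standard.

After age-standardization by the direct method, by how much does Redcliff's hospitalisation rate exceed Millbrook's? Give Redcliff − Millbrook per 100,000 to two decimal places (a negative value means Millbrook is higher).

10.19

Standard total = 4,047,600; weights = 0.3938, 0.2840, 0.1315, 0.1907.
Redcliff: 0.3938×104.6 + 0.2840×44.2 + 0.1315×25.7 + 0.1907×87.8 = 73.8680 per 100,000.
Millbrook: 0.3938×79.3 + 0.2840×43.8 + 0.1315×29.2 + 0.1907×84.8 = 63.6790 per 100,000.
Difference = 73.8680 − 63.6790 = 10.1890.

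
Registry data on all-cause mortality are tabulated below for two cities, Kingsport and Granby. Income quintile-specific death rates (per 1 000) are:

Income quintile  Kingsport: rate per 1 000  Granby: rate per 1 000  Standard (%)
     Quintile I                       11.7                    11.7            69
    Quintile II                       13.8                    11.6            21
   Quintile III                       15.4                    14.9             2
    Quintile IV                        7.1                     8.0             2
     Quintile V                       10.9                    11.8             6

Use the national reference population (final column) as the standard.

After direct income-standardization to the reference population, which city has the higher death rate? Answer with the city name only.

Kingsport

Standard weights: 0.69, 0.21, 0.02, 0.02, 0.06.
Kingsport: 0.6900×11.7 + 0.2100×13.8 + 0.0200×15.4 + 0.0200×7.1 + 0.0600×10.9 = 12.0750 per 1 000.
Granby: 0.6900×11.7 + 0.2100×11.6 + 0.0200×14.9 + 0.0200×8.0 + 0.0600×11.8 = 11.6750 per 1 000.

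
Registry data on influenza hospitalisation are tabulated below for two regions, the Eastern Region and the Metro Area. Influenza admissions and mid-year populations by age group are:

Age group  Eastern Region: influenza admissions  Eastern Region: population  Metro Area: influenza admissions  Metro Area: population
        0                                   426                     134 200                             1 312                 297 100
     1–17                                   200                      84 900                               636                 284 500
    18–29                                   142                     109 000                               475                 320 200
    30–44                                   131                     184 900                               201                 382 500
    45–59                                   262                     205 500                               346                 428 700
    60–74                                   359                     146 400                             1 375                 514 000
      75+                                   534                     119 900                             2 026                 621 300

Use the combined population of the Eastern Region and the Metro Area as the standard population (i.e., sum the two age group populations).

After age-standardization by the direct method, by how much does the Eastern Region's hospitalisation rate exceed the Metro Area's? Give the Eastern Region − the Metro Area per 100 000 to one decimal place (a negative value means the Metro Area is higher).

Age-specific rates per 100 000 for the Eastern Region: 317.44, 235.57, 130.28, 70.85, 127.49, 245.22, 445.37.
For the Metro Area: 441.60, 223.55, 148.34, 52.55, 80.71, 267.51, 326.09.
Combined standard total = 3 833 100; weights = 0.1125, 0.0964, 0.1120, 0.1480, 0.1655, 0.1723, 0.1934.
The Eastern Region: 0.1125×317.44 + 0.0964×235.57 + 0.1120×130.28 + 0.1480×70.85 + 0.1655×127.49 + 0.1723×245.22 + 0.1934×445.37 = 232.9583 per 100 000.
The Metro Area: 0.1125×441.60 + 0.0964×223.55 + 0.1120×148.34 + 0.1480×52.55 + 0.1655×80.71 + 0.1723×267.51 + 0.1934×326.09 = 218.1200 per 100 000.
Difference = 232.9583 − 218.1200 = 14.8383.

14.8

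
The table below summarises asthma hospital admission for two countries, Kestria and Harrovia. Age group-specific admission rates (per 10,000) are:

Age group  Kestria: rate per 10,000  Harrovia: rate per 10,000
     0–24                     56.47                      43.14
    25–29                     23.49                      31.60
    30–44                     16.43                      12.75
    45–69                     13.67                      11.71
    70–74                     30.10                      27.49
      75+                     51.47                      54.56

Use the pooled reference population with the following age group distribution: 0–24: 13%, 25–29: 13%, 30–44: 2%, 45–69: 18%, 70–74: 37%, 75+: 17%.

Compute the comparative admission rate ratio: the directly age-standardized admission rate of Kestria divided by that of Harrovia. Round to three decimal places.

Standard weights: 0.13, 0.13, 0.02, 0.18, 0.37, 0.17.
Kestria: 0.1300×56.47 + 0.1300×23.49 + 0.0200×16.43 + 0.1800×13.67 + 0.3700×30.10 + 0.1700×51.47 = 33.0709 per 10,000.
Harrovia: 0.1300×43.14 + 0.1300×31.60 + 0.0200×12.75 + 0.1800×11.71 + 0.3700×27.49 + 0.1700×54.56 = 31.5255 per 10,000.
Ratio = 33.0709 ÷ 31.5255 = 1.04902.

1.049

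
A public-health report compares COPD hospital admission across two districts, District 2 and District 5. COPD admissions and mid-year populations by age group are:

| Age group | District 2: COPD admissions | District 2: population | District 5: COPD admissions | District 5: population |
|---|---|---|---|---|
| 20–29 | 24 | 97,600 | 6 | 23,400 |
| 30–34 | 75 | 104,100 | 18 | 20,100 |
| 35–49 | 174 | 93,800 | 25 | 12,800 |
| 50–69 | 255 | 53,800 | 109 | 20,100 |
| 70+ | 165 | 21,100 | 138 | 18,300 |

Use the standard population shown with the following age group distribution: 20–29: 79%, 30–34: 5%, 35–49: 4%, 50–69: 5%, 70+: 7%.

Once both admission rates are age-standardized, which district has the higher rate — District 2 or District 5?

Age-specific rates per 10,000 for District 2: 2.46, 7.20, 18.55, 47.40, 78.20.
For District 5: 2.56, 8.96, 19.53, 54.23, 75.41.
Standard weights: 0.79, 0.05, 0.04, 0.05, 0.07.
District 2: 0.7900×2.46 + 0.0500×7.20 + 0.0400×18.55 + 0.0500×47.40 + 0.0700×78.20 = 10.8887 per 10,000.
District 5: 0.7900×2.56 + 0.0500×8.96 + 0.0400×19.53 + 0.0500×54.23 + 0.0700×75.41 = 11.2448 per 10,000.

District 5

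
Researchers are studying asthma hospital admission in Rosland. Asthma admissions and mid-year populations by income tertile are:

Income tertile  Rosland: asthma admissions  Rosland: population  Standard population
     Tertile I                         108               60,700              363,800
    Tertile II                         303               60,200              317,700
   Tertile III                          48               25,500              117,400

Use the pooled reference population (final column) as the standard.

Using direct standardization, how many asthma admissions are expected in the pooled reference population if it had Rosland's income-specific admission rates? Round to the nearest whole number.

Income-specific rates per 10,000 for Rosland: 17.79, 50.33, 18.82.
Expected asthma admissions = Σ (standard pop × income-specific rate ÷ 10,000)
= 363,800×17.79/10,000 + 317,700×50.33/10,000 + 117,400×18.82/10,000
= 647.29 + 1599.05 + 220.99 = 2467.33.

2467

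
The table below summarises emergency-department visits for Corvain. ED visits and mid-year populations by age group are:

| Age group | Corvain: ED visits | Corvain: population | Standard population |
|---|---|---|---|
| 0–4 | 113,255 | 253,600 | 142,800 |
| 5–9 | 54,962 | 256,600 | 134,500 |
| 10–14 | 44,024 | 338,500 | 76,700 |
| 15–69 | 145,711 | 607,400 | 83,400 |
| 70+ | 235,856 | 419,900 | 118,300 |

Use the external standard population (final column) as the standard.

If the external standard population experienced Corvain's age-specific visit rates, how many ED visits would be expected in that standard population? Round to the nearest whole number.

Age-specific rates per 1,000 for Corvain: 446.589, 214.193, 130.056, 239.893, 561.696.
Expected ED visits = Σ (standard pop × age-specific rate ÷ 1,000)
= 142,800×446.589/1,000 + 134,500×214.193/1,000 + 76,700×130.056/1,000 + 83,400×239.893/1,000 + 118,300×561.696/1,000
= 63772.93 + 28809.00 + 9975.31 + 20007.08 + 66448.59 = 189012.90.

189013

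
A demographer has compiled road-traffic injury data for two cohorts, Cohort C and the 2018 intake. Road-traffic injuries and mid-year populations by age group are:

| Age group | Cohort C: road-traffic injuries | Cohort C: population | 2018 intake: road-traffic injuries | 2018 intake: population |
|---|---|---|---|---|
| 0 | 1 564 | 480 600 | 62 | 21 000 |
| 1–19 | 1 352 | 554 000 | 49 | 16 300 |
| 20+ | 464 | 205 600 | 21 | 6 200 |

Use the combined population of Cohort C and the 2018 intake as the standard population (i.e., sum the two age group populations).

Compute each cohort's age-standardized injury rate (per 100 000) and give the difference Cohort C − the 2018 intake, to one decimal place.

-32.0

Age-specific rates per 100 000 for Cohort C: 325.43, 244.04, 225.68.
For the 2018 intake: 295.24, 300.61, 338.71.
Combined standard total = 1 283 700; weights = 0.3907, 0.4443, 0.1650.
Cohort C: 0.3907×325.43 + 0.4443×244.04 + 0.1650×225.68 = 272.8138 per 100 000.
The 2018 intake: 0.3907×295.24 + 0.4443×300.61 + 0.1650×338.71 = 304.7986 per 100 000.
Difference = 272.8138 − 304.7986 = -31.9848.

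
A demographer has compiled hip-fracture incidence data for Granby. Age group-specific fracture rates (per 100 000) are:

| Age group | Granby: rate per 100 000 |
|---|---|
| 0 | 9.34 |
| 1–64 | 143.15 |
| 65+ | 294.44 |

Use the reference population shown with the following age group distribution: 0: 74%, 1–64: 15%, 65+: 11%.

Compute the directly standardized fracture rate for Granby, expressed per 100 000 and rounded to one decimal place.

Standard weights: 0.74, 0.15, 0.11.
Standardized rate: 0.7400×9.34 + 0.1500×143.15 + 0.1100×294.44 = 60.7725 per 100 000.

60.8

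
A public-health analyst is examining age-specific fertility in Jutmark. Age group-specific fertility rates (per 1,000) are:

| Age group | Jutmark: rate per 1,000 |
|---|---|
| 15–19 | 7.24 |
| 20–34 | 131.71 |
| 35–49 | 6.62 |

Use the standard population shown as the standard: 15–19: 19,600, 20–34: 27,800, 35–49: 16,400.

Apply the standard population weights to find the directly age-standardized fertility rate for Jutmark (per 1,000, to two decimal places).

Standard total = 63,800; weights = 0.3072, 0.4357, 0.2571.
Standardized rate: 0.3072×7.24 + 0.4357×131.71 + 0.2571×6.62 = 61.3168 per 1,000.

61.32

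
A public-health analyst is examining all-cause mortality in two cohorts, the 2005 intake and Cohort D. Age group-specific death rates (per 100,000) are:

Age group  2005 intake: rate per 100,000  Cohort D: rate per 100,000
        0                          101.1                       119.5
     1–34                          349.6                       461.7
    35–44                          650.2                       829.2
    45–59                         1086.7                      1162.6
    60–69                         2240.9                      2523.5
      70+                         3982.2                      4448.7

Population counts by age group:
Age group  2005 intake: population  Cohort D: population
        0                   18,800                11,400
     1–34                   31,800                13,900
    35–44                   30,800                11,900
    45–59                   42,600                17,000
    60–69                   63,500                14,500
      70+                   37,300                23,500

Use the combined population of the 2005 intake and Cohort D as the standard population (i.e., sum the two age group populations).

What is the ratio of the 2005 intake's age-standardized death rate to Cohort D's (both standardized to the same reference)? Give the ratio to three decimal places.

Combined standard total = 317,000; weights = 0.0953, 0.1442, 0.1347, 0.1880, 0.2461, 0.1918.
The 2005 intake: 0.0953×101.1 + 0.1442×349.6 + 0.1347×650.2 + 0.1880×1086.7 + 0.2461×2240.9 + 0.1918×3982.2 = 1667.0939 per 100,000.
Cohort D: 0.0953×119.5 + 0.1442×461.7 + 0.1347×829.2 + 0.1880×1162.6 + 0.2461×2523.5 + 0.1918×4448.7 = 1882.3986 per 100,000.
Ratio = 1667.0939 ÷ 1882.3986 = 0.88562.

0.886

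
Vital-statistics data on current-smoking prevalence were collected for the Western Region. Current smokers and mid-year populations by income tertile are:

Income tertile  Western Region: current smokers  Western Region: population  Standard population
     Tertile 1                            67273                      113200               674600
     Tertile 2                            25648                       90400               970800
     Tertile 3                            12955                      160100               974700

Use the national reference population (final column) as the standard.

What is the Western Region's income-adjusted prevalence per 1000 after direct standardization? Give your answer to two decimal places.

Income-specific rates per 1000 for the Western Region: 594.284, 283.717, 80.918.
Standard total = 2620100; weights = 0.2575, 0.3705, 0.3720.
Standardized rate: 0.2575×594.284 + 0.3705×283.717 + 0.3720×80.918 = 288.2361 per 1000.

288.24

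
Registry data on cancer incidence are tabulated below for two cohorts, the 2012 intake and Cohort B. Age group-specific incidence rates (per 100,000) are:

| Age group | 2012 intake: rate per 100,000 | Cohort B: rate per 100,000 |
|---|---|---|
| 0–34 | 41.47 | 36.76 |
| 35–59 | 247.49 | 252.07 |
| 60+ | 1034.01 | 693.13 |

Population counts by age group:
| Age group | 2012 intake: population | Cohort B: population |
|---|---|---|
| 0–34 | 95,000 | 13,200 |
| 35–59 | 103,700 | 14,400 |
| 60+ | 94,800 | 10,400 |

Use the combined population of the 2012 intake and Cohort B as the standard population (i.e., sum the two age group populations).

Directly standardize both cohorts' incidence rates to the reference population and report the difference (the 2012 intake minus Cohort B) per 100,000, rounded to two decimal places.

108.08

Combined standard total = 331,500; weights = 0.3264, 0.3563, 0.3173.
The 2012 intake: 0.3264×41.47 + 0.3563×247.49 + 0.3173×1034.01 = 429.8446 per 100,000.
Cohort B: 0.3264×36.76 + 0.3563×252.07 + 0.3173×693.13 = 321.7622 per 100,000.
Difference = 429.8446 − 321.7622 = 108.0824.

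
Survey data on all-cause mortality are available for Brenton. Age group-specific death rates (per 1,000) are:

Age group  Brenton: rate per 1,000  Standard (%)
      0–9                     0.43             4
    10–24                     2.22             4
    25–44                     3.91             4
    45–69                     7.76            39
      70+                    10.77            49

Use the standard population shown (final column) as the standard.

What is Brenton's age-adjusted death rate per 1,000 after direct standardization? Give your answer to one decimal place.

8.6

Standard weights: 0.04, 0.04, 0.04, 0.39, 0.49.
Standardized rate: 0.0400×0.43 + 0.0400×2.22 + 0.0400×3.91 + 0.3900×7.76 + 0.4900×10.77 = 8.5661 per 1,000.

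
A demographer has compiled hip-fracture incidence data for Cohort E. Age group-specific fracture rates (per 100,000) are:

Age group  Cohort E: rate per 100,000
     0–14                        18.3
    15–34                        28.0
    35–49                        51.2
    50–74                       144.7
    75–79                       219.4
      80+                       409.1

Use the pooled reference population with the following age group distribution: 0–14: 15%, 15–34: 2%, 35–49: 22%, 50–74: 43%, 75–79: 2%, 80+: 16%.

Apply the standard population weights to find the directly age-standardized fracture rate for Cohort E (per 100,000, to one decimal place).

Standard weights: 0.15, 0.02, 0.22, 0.43, 0.02, 0.16.
Standardized rate: 0.1500×18.3 + 0.0200×28.0 + 0.2200×51.2 + 0.4300×144.7 + 0.0200×219.4 + 0.1600×409.1 = 146.6340 per 100,000.

146.6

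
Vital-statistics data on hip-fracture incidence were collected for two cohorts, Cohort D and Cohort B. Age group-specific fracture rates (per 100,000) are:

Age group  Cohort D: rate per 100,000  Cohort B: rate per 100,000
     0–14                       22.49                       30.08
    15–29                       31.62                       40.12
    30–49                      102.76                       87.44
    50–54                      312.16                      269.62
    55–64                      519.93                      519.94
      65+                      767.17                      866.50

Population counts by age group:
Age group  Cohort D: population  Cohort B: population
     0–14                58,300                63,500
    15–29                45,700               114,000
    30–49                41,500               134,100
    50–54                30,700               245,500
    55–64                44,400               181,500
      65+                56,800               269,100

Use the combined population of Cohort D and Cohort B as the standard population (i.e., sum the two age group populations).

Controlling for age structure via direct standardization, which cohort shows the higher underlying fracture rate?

Combined standard total = 1,285,100; weights = 0.0948, 0.1243, 0.1366, 0.2149, 0.1758, 0.2536.
Cohort D: 0.0948×22.49 + 0.1243×31.62 + 0.1366×102.76 + 0.2149×312.16 + 0.1758×519.93 + 0.2536×767.17 = 373.1423 per 100,000.
Cohort B: 0.0948×30.08 + 0.1243×40.12 + 0.1366×87.44 + 0.2149×269.62 + 0.1758×519.94 + 0.2536×866.50 = 388.8734 per 100,000.

Cohort B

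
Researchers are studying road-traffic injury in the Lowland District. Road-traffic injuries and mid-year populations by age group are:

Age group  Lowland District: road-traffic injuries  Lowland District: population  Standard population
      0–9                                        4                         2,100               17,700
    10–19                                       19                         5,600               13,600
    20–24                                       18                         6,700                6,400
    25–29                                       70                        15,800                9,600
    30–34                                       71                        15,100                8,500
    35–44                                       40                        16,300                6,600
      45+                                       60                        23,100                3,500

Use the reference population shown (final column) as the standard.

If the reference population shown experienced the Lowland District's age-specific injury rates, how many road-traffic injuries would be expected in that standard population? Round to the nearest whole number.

205

Age-specific rates per 100,000 for the Lowland District: 190.48, 339.29, 268.66, 443.04, 470.20, 245.40, 259.74.
Expected road-traffic injuries = Σ (standard pop × age-specific rate ÷ 100,000)
= 17,700×190.48/100,000 + 13,600×339.29/100,000 + 6,400×268.66/100,000 + 9,600×443.04/100,000 + 8,500×470.20/100,000 + 6,600×245.40/100,000 + 3,500×259.74/100,000
= 33.71 + 46.14 + 17.19 + 42.53 + 39.97 + 16.20 + 9.09 = 204.84.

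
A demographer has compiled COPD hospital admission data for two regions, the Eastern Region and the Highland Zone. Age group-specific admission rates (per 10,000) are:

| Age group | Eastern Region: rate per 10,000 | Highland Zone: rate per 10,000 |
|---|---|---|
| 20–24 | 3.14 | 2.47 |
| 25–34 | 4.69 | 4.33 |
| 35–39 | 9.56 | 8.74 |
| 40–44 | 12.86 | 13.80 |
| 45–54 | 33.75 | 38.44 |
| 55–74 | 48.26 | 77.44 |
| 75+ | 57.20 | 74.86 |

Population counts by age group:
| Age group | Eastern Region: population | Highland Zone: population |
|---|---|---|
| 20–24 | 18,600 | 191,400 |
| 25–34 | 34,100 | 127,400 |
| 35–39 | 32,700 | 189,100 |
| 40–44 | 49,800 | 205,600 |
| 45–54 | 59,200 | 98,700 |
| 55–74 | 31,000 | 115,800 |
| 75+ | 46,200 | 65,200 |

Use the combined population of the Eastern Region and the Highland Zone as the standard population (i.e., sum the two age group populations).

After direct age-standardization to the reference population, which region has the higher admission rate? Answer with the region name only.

Highland Zone

Combined standard total = 1,264,800; weights = 0.1660, 0.1277, 0.1754, 0.2019, 0.1248, 0.1161, 0.0881.
The Eastern Region: 0.1660×3.14 + 0.1277×4.69 + 0.1754×9.56 + 0.2019×12.86 + 0.1248×33.75 + 0.1161×48.26 + 0.0881×57.20 = 20.2463 per 10,000.
The Highland Zone: 0.1660×2.47 + 0.1277×4.33 + 0.1754×8.74 + 0.2019×13.80 + 0.1248×38.44 + 0.1161×77.44 + 0.0881×74.86 = 25.6628 per 10,000.
The crude rates (26.91 vs 23.32) would put the Eastern Region higher, but that reflects its age composition; once standardized to a common age structure, the Highland Zone has the higher underlying rate.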